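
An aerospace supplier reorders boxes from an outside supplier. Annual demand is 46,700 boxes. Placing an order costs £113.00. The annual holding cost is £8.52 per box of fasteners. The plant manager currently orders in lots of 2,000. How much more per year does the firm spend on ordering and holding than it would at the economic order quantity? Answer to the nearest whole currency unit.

EOQ = √(2DS/H) = √(2 × 46,700 × 113 / 8.52) ≈ 1112.99.
Cost at Q* = (D/Q*)S + (Q*/2)H = √(2DSH) ≈ £9,482.71.
Cost at Q = 2,000: (46,700/2,000)×113 + (2,000/2)×8.52 = £2,638.55 + £8,520.00 = £11,158.55.
Excess = £11,158.55 − £9,482.71 = £1,675.84.

Extra cost ≈ £1,676 per year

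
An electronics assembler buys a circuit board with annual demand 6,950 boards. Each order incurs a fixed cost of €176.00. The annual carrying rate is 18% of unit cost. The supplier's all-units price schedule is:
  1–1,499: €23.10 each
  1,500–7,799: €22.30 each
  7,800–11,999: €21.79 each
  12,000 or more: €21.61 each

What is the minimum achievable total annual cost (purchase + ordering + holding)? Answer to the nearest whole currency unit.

TC* ≈ €158,811

Holding cost per unit per year at price C is H = 0.18·C.
Candidates are each tier's EOQ (if it falls in that tier) and each price-break quantity.
EOQ at €23.10 = 767.0 (feasible in tier 1): TC = 6,950×€23.10 + (6,950/767.0)×176 + (767.0/2)×0.18×€23.10 = €163,734.38.
EOQ at €22.30 = 780.7 < 1500, so use break Q=1500: TC = 6,950×€22.30 + (6,950/1500.0)×176 + (1500.0/2)×0.18×€22.30 = €158,810.97.
EOQ at €21.79 = 789.8 < 7800, so use break Q=7800: TC = 6,950×€21.79 + (6,950/7800.0)×176 + (7800.0/2)×0.18×€21.79 = €166,893.90.
EOQ at €21.61 = 793.0 < 12000, so use break Q=12000: TC = 6,950×€21.61 + (6,950/12000.0)×176 + (12000.0/2)×0.18×€21.61 = €173,630.23.
Lowest total cost among the candidates is at Q = 1500.0.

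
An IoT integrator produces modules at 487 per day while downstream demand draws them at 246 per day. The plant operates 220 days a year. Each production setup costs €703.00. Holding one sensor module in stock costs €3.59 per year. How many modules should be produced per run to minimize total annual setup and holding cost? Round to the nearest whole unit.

Q* ≈ 6,545 modules

Annual demand D = 246 × 220 = 54,120.
Production build-up factor (1 − d/p) = 1 − 246/487 = 0.4949.
Q* = √(2DS / (H(1 − d/p))) = √(2 × 54,120 × 703 / (3.59 × 0.4949)).
= √(76,092,720 / 1.7766) ≈ 6544.558.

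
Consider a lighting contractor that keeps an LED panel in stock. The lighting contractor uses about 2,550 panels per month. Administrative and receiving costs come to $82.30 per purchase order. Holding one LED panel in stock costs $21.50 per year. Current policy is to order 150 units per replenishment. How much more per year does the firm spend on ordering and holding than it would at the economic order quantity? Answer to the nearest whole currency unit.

Annual demand D = 2,550 × 12 = 30,600.
EOQ = √(2DS/H) = √(2 × 30,600 × 82.3 / 21.5) ≈ 484.01.
Cost at Q* = (D/Q*)S + (Q*/2)H = √(2DSH) ≈ $10,406.26.
Cost at Q = 150: (30,600/150)×82.3 + (150/2)×21.5 = $16,789.20 + $1,612.50 = $18,401.70.
Excess = $18,401.70 − $10,406.26 = $7,995.44.

Extra cost ≈ $7,995 per year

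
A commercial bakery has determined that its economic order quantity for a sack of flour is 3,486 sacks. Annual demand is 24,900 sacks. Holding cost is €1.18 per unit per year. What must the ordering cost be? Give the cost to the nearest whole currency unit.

The basic EOQ model gives Q* = √(2DS/H); rearrange for the unknown.
From Q* = √(2DS/H): S = Q*²H / (2D) = 3,486² × 1.18 / (2 × 24,900) = 287.9436.

S ≈ €288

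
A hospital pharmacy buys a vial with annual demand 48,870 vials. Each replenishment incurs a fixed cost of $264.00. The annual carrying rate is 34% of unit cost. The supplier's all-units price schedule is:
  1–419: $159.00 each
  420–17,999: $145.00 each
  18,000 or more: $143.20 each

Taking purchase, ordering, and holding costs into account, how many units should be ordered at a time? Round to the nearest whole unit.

Q* ≈ 723 vials

Holding cost per unit per year at price C is H = 0.34·C.
For each price level, check whether its EOQ is feasible; otherwise the best quantity at that price is the breakpoint.
Tier 1 ($159.00): EOQ = 690.9 exceeds tier's upper bound 419, so this tier is dominated.
EOQ at $145.00 = 723.5 (feasible in tier 2): TC = 48,870×$145.00 + (48,870/723.5)×264 + (723.5/2)×0.34×$145.00 = $7,121,816.59.
EOQ at $143.20 = 728.0 < 18000, so use break Q=18000: TC = 48,870×$143.20 + (48,870/18000.0)×264 + (18000.0/2)×0.34×$143.20 = $7,437,092.76.
Lowest total cost is $7,121,816.59 at Q = 723.5.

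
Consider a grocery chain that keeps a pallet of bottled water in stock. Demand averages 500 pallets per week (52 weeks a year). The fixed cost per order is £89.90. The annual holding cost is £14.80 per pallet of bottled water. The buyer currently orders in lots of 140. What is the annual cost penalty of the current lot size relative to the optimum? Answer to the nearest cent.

Extra cost ≈ £9,413.84 per year

Annual demand D = 500 × 52 = 26,000.
EOQ = √(2DS/H) = √(2 × 26,000 × 89.9 / 14.8) ≈ 562.02.
Cost at Q* = (D/Q*)S + (Q*/2)H = √(2DSH) ≈ £8,317.87.
Cost at Q = 140: (26,000/140)×89.9 + (140/2)×14.8 = £16,695.71 + £1,036.00 = £17,731.71.
Excess = £17,731.71 − £8,317.87 = £9,413.84.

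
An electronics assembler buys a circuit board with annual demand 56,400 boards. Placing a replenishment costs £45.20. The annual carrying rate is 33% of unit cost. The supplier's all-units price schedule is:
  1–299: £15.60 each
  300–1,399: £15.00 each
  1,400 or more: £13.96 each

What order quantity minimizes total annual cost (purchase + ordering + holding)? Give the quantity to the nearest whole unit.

Holding cost per unit per year at price C is H = 0.33·C.
Evaluate total cost at each tier's feasible EOQ or, if the EOQ is below the tier, at the tier's minimum quantity.
Tier 1 (£15.60): EOQ = 995.2 exceeds tier's upper bound 299, so this tier is dominated.
EOQ at £15.00 = 1014.9 (feasible in tier 2): TC = 56,400×£15.00 + (56,400/1014.9)×45.2 + (1014.9/2)×0.33×£15.00 = £851,023.73.
EOQ at £13.96 = 1052.0 < 1400, so use break Q=1400: TC = 56,400×£13.96 + (56,400/1400.0)×45.2 + (1400.0/2)×0.33×£13.96 = £792,389.67.
Lowest total cost is £792,389.67 at Q = 1400.0.

Q* ≈ 1,400 boards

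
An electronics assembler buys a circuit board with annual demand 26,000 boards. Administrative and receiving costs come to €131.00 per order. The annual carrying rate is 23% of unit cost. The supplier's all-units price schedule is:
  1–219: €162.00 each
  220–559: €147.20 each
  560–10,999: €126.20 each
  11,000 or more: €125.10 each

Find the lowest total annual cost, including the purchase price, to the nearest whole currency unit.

TC* ≈ €3,295,409

Holding cost per unit per year at price C is H = 0.23·C.
For each price level, check whether its EOQ is feasible; otherwise the best quantity at that price is the breakpoint.
Tier 1 (€162.00): EOQ = 427.6 exceeds tier's upper bound 219, so this tier is dominated.
EOQ at €147.20 = 448.6 (feasible in tier 2): TC = 26,000×€147.20 + (26,000/448.6)×131 + (448.6/2)×0.23×€147.20 = €3,842,386.41.
EOQ at €126.20 = 484.4 < 560, so use break Q=560: TC = 26,000×€126.20 + (26,000/560.0)×131 + (560.0/2)×0.23×€126.20 = €3,295,409.42.
EOQ at €125.10 = 486.6 < 11000, so use break Q=11000: TC = 26,000×€125.10 + (26,000/11000.0)×131 + (11000.0/2)×0.23×€125.10 = €3,411,161.14.
Lowest total cost among the candidates is at Q = 560.0.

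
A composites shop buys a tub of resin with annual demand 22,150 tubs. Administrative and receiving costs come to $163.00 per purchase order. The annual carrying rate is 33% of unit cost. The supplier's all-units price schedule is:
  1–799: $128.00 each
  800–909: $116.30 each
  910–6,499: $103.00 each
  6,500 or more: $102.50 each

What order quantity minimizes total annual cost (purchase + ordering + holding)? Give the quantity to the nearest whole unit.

Holding cost per unit per year at price C is H = 0.33·C.
Evaluate total cost at each tier's feasible EOQ or, if the EOQ is below the tier, at the tier's minimum quantity.
EOQ at $128.00 = 413.5 (feasible in tier 1): TC = 22,150×$128.00 + (22,150/413.5)×163 + (413.5/2)×0.33×$128.00 = $2,852,664.56.
EOQ at $116.30 = 433.8 < 800, so use break Q=800: TC = 22,150×$116.30 + (22,150/800.0)×163 + (800.0/2)×0.33×$116.30 = $2,595,909.66.
EOQ at $103.00 = 460.9 < 910, so use break Q=910: TC = 22,150×$103.00 + (22,150/910.0)×163 + (910.0/2)×0.33×$103.00 = $2,300,882.98.
EOQ at $102.50 = 462.0 < 6500, so use break Q=6500: TC = 22,150×$102.50 + (22,150/6500.0)×163 + (6500.0/2)×0.33×$102.50 = $2,380,861.70.
Lowest total cost is $2,300,882.98 at Q = 910.0.

Q* ≈ 910 tubs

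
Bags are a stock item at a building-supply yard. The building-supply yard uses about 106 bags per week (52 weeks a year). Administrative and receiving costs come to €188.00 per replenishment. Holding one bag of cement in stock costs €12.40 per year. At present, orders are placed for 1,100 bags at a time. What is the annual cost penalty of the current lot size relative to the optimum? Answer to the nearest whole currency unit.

Annual demand D = 106 × 52 = 5,512.
EOQ = √(2DS/H) = √(2 × 5,512 × 188 / 12.4) ≈ 408.83.
Cost at Q* = (D/Q*)S + (Q*/2)H = √(2DSH) ≈ €5,069.43.
Cost at Q = 1,100: (5,512/1,100)×188 + (1,100/2)×12.4 = €942.05 + €6,820.00 = €7,762.05.
Excess = €7,762.05 − €5,069.43 = €2,692.62.

Extra cost ≈ €2,693 per year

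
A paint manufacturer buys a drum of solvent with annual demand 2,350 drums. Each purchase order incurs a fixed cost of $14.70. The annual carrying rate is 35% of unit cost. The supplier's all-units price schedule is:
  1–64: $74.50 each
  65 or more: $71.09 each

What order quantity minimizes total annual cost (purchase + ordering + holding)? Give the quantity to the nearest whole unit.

Q* ≈ 65 drums

Holding cost per unit per year at price C is H = 0.35·C.
Candidates are each tier's EOQ (if it falls in that tier) and each price-break quantity.
EOQ at $74.50 = 51.5 (feasible in tier 1): TC = 2,350×$74.50 + (2,350/51.5)×14.7 + (51.5/2)×0.35×$74.50 = $176,417.21.
EOQ at $71.09 = 52.7 < 65, so use break Q=65: TC = 2,350×$71.09 + (2,350/65.0)×14.7 + (65.0/2)×0.35×$71.09 = $168,401.61.
Lowest total cost is $168,401.61 at Q = 65.0.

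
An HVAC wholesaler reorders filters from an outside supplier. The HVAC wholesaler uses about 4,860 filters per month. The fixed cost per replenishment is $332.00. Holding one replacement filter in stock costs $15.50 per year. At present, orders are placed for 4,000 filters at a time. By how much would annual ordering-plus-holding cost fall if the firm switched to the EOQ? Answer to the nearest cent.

Annual demand D = 4,860 × 12 = 58,320.
EOQ = √(2DS/H) = √(2 × 58,320 × 332 / 15.5) ≈ 1580.62.
Cost at Q* = (D/Q*)S + (Q*/2)H = √(2DSH) ≈ $24,499.58.
Cost at Q = 4,000: (58,320/4,000)×332 + (4,000/2)×15.5 = $4,840.56 + $31,000.00 = $35,840.56.
Excess = $35,840.56 − $24,499.58 = $11,340.98.

Extra cost ≈ $11,340.98 per year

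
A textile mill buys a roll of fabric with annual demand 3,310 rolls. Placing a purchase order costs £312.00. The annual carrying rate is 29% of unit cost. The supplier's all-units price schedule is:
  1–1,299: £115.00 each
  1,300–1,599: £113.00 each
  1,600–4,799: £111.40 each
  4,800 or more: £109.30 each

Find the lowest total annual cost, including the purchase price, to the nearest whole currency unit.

Holding cost per unit per year at price C is H = 0.29·C.
Evaluate total cost at each tier's feasible EOQ or, if the EOQ is below the tier, at the tier's minimum quantity.
EOQ at £115.00 = 248.9 (feasible in tier 1): TC = 3,310×£115.00 + (3,310/248.9)×312 + (248.9/2)×0.29×£115.00 = £388,949.54.
EOQ at £113.00 = 251.1 < 1300, so use break Q=1300: TC = 3,310×£113.00 + (3,310/1300.0)×312 + (1300.0/2)×0.29×£113.00 = £396,124.90.
EOQ at £111.40 = 252.9 < 1600, so use break Q=1600: TC = 3,310×£111.40 + (3,310/1600.0)×312 + (1600.0/2)×0.29×£111.40 = £395,224.25.
EOQ at £109.30 = 255.3 < 4800, so use break Q=4800: TC = 3,310×£109.30 + (3,310/4800.0)×312 + (4800.0/2)×0.29×£109.30 = £438,070.95.
Lowest total cost among the candidates is at Q = 248.9.

TC* ≈ £388,950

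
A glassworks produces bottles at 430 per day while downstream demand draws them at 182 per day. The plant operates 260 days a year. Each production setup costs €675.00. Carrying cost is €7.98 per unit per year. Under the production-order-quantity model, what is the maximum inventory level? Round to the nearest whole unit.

I_max ≈ 2,149 bottles

Annual demand D = 182 × 260 = 47,320.
Production build-up factor (1 − d/p) = 1 − 182/430 = 0.5767.
Q* = √(2DS / (H(1 − d/p))) = √(2 × 47,320 × 675 / (7.98 × 0.5767)).
= √(63,882,000 / 4.6024) ≈ 3725.600.
Maximum inventory = Q*(1 − d/p) = 3725.600 × 0.5767 ≈ 2148.718.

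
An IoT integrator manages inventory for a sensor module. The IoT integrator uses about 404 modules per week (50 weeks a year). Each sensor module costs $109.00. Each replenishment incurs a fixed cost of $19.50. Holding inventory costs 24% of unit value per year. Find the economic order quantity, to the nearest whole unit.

Q* ≈ 174 modules

Annual demand D = 404 × 50 = 20,200.
Holding cost H = 0.24 × $109.00 = $26.1600 per unit per year.
EOQ = √(2DS / H) = √(2 × 20,200 × 19.5 / 26.16).
= √(787,800 / 26.16) = √30,114.6789 ≈ 173.536.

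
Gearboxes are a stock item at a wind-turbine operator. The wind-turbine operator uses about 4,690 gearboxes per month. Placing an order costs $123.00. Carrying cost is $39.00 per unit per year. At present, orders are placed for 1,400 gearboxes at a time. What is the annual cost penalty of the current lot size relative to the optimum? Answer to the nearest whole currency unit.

Annual demand D = 4,690 × 12 = 56,280.
EOQ = √(2DS/H) = √(2 × 56,280 × 123 / 39) ≈ 595.82.
Cost at Q* = (D/Q*)S + (Q*/2)H = √(2DSH) ≈ $23,236.83.
Cost at Q = 1,400: (56,280/1,400)×123 + (1,400/2)×39 = $4,944.60 + $27,300.00 = $32,244.60.
Excess = $32,244.60 − $23,236.83 = $9,007.77.

Extra cost ≈ $9,008 per year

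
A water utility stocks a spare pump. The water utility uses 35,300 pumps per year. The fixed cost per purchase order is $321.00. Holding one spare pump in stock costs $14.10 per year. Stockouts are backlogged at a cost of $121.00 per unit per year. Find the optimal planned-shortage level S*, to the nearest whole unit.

With planned backorders, Q* = √(2DS/H) · √((H+B)/B).
√(2DS/H) = √(2 × 35,300 × 321 / 14.1) = 1267.784.
√((H+B)/B) = √((14.1+121)/121) = 1.0567.
Q* ≈ 1339.616.
S* = Q* · H/(H+B) = 1339.616 × 14.1/135.1 ≈ 139.812.

S* ≈ 140 pumps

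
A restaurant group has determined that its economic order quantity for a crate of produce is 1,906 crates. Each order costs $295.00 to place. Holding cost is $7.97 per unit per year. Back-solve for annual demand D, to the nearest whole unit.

D ≈ 49,074 crates per year

Invert the EOQ relation Q*² = 2DS/H.
From Q* = √(2DS/H): D = Q*²H / (2S) = 1,906² × 7.97 / (2 × 295) = 49074.073.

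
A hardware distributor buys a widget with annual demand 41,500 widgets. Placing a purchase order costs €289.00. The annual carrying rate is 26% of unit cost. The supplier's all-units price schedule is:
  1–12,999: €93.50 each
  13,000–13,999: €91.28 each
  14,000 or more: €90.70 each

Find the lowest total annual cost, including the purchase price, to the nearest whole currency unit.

TC* ≈ €3,904,398

Holding cost per unit per year at price C is H = 0.26·C.
Evaluate total cost at each tier's feasible EOQ or, if the EOQ is below the tier, at the tier's minimum quantity.
EOQ at €93.50 = 993.3 (feasible in tier 1): TC = 41,500×€93.50 + (41,500/993.3)×289 + (993.3/2)×0.26×€93.50 = €3,904,397.96.
EOQ at €91.28 = 1005.3 < 13000, so use break Q=13000: TC = 41,500×€91.28 + (41,500/13000.0)×289 + (13000.0/2)×0.26×€91.28 = €3,943,305.78.
EOQ at €90.70 = 1008.6 < 14000, so use break Q=14000: TC = 41,500×€90.70 + (41,500/14000.0)×289 + (14000.0/2)×0.26×€90.70 = €3,929,980.68.
Lowest total cost among the candidates is at Q = 993.3.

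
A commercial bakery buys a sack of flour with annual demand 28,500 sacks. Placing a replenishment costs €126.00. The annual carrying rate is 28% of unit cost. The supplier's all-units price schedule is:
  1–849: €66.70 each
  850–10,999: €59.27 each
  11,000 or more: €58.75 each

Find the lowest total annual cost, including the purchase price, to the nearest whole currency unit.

TC* ≈ €1,700,473

Holding cost per unit per year at price C is H = 0.28·C.
For each price level, check whether its EOQ is feasible; otherwise the best quantity at that price is the breakpoint.
EOQ at €66.70 = 620.1 (feasible in tier 1): TC = 28,500×€66.70 + (28,500/620.1)×126 + (620.1/2)×0.28×€66.70 = €1,912,531.50.
EOQ at €59.27 = 657.8 < 850, so use break Q=850: TC = 28,500×€59.27 + (28,500/850.0)×126 + (850.0/2)×0.28×€59.27 = €1,700,472.84.
EOQ at €58.75 = 660.8 < 11000, so use break Q=11000: TC = 28,500×€58.75 + (28,500/11000.0)×126 + (11000.0/2)×0.28×€58.75 = €1,765,176.45.
Lowest total cost among the candidates is at Q = 850.0.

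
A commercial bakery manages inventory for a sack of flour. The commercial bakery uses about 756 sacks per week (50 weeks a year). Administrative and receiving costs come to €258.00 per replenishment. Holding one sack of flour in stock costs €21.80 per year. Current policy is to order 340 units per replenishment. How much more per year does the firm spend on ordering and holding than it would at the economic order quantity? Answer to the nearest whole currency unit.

Annual demand D = 756 × 50 = 37,800.
EOQ = √(2DS/H) = √(2 × 37,800 × 258 / 21.8) ≈ 945.89.
Cost at Q* = (D/Q*)S + (Q*/2)H = √(2DSH) ≈ €20,620.49.
Cost at Q = 340: (37,800/340)×258 + (340/2)×21.8 = €28,683.53 + €3,706.00 = €32,389.53.
Excess = €32,389.53 − €20,620.49 = €11,769.04.

Extra cost ≈ €11,769 per year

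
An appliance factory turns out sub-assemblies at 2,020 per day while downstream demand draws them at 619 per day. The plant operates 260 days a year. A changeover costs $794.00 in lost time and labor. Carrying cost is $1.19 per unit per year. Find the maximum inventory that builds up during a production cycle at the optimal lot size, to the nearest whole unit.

I_max ≈ 12,205 sub-assemblies

Annual demand D = 619 × 260 = 160,940.
Production build-up factor (1 − d/p) = 1 − 619/2,020 = 0.6936.
Q* = √(2DS / (H(1 − d/p))) = √(2 × 160,940 × 794 / (1.19 × 0.6936)).
= √(255,572,720 / 0.8253) ≈ 17597.071.
Maximum inventory = Q*(1 − d/p) = 17597.071 × 0.6936 ≈ 12204.701.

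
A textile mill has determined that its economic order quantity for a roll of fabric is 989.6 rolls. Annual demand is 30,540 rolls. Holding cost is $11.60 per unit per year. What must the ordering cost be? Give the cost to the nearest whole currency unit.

S ≈ $186

The basic EOQ model gives Q* = √(2DS/H); rearrange for the unknown.
From Q* = √(2DS/H): S = Q*²H / (2D) = 989.6² × 11.6 / (2 × 30,540) = 185.9852.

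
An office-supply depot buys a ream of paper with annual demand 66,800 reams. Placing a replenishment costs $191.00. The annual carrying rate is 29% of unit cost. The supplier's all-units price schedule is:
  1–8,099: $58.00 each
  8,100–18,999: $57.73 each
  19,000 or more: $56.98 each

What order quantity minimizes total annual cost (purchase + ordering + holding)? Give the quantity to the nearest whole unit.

Q* ≈ 1,232 reams

Holding cost per unit per year at price C is H = 0.29·C.
Evaluate total cost at each tier's feasible EOQ or, if the EOQ is below the tier, at the tier's minimum quantity.
EOQ at $58.00 = 1231.7 (feasible in tier 1): TC = 66,800×$58.00 + (66,800/1231.7)×191 + (1231.7/2)×0.29×$58.00 = $3,895,117.29.
EOQ at $57.73 = 1234.6 < 8100, so use break Q=8100: TC = 66,800×$57.73 + (66,800/8100.0)×191 + (8100.0/2)×0.29×$57.73 = $3,925,743.05.
EOQ at $56.98 = 1242.7 < 19000, so use break Q=19000: TC = 66,800×$56.98 + (66,800/19000.0)×191 + (19000.0/2)×0.29×$56.98 = $3,963,915.42.
Lowest total cost is $3,895,117.29 at Q = 1231.7.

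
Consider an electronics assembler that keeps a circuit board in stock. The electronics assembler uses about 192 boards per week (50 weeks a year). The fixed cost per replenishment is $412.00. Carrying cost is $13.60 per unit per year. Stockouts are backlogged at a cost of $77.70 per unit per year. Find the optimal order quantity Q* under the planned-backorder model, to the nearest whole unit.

Q* ≈ 827 boards

Annual demand D = 192 × 50 = 9,600.
With planned backorders, Q* = √(2DS/H) · √((H+B)/B).
√(2DS/H) = √(2 × 9,600 × 412 / 13.6) = 762.658.
√((H+B)/B) = √((13.6+77.7)/77.7) = 1.0840.
Q* ≈ 826.713.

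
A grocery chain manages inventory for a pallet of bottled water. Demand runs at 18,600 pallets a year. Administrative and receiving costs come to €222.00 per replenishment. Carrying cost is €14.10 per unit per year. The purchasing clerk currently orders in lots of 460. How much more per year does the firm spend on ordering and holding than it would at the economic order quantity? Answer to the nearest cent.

Extra cost ≈ €1,428.63 per year

EOQ = √(2DS/H) = √(2 × 18,600 × 222 / 14.1) ≈ 765.31.
Cost at Q* = (D/Q*)S + (Q*/2)H = √(2DSH) ≈ €10,790.90.
Cost at Q = 460: (18,600/460)×222 + (460/2)×14.1 = €8,976.52 + €3,243.00 = €12,219.52.
Excess = €12,219.52 − €10,790.90 = €1,428.63.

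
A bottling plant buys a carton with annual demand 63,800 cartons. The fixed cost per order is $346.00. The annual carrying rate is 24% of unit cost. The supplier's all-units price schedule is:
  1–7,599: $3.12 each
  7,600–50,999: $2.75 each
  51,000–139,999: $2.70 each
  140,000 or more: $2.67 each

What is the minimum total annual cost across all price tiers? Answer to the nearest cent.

TC* ≈ $180,848.03

Holding cost per unit per year at price C is H = 0.24·C.
Candidates are each tier's EOQ (if it falls in that tier) and each price-break quantity.
Tier 1 ($3.12): EOQ = 7678.6 exceeds tier's upper bound 7599, so this tier is dominated.
EOQ at $2.75 = 8178.8 (feasible in tier 2): TC = 63,800×$2.75 + (63,800/8178.8)×346 + (8178.8/2)×0.24×$2.75 = $180,848.03.
EOQ at $2.70 = 8254.2 < 51000, so use break Q=51000: TC = 63,800×$2.70 + (63,800/51000.0)×346 + (51000.0/2)×0.24×$2.70 = $189,216.84.
EOQ at $2.67 = 8300.5 < 140000, so use break Q=140000: TC = 63,800×$2.67 + (63,800/140000.0)×346 + (140000.0/2)×0.24×$2.67 = $215,359.68.
Lowest total cost among the candidates is at Q = 8178.8.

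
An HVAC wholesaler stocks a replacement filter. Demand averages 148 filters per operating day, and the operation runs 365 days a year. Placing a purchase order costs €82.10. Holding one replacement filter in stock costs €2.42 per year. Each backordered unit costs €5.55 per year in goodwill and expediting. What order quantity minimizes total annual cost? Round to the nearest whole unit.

Annual demand D = 148 × 365 = 54,020.
With planned backorders, Q* = √(2DS/H) · √((H+B)/B).
√(2DS/H) = √(2 × 54,020 × 82.1 / 2.42) = 1914.504.
√((H+B)/B) = √((2.42+5.55)/5.55) = 1.1983.
Q* ≈ 2294.240.

Q* ≈ 2,294 filters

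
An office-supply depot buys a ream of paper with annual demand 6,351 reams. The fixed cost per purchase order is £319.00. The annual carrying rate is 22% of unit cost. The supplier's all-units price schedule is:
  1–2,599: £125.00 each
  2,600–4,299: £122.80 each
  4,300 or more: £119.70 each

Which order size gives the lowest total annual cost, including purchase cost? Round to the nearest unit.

Holding cost per unit per year at price C is H = 0.22·C.
Evaluate total cost at each tier's feasible EOQ or, if the EOQ is below the tier, at the tier's minimum quantity.
EOQ at £125.00 = 383.9 (feasible in tier 1): TC = 6,351×£125.00 + (6,351/383.9)×319 + (383.9/2)×0.22×£125.00 = £804,430.96.
EOQ at £122.80 = 387.3 < 2600, so use break Q=2600: TC = 6,351×£122.80 + (6,351/2600.0)×319 + (2600.0/2)×0.22×£122.80 = £815,802.82.
EOQ at £119.70 = 392.3 < 4300, so use break Q=4300: TC = 6,351×£119.70 + (6,351/4300.0)×319 + (4300.0/2)×0.22×£119.70 = £817,303.96.
Lowest total cost is £804,430.96 at Q = 383.9.

Q* ≈ 384 reams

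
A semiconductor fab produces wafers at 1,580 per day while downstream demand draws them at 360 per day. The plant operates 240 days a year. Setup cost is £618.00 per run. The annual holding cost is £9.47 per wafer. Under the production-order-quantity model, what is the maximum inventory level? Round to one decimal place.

I_max ≈ 2,950.8 wafers

Annual demand D = 360 × 240 = 86,400.
Production build-up factor (1 − d/p) = 1 − 360/1,580 = 0.7722.
Q* = √(2DS / (H(1 − d/p))) = √(2 × 86,400 × 618 / (9.47 × 0.7722)).
= √(106,790,400 / 7.3123) ≈ 3821.552.
Maximum inventory = Q*(1 − d/p) = 3821.552 × 0.7722 ≈ 2950.818.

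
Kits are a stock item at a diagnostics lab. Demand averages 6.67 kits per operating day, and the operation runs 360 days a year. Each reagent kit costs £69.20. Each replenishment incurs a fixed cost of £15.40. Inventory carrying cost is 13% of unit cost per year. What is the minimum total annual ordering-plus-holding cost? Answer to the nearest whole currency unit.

Annual demand D = 6.67 × 360 = 2,401.2.
Holding cost H = 0.13 × £69.20 = £8.9960 per unit per year.
The optimal lot size = √(2DS/H) = √(2 × 2,401.2 × 15.4 / 8.996) ≈ 90.67.
At the optimum the two cost components are equal, so total cost = 2·(Q*/2)H = Q*·H.
Minimum total = √(2DSH) = √(2 × 2,401.2 × 15.4 × 8.996) ≈ 815.670.

TC* ≈ £816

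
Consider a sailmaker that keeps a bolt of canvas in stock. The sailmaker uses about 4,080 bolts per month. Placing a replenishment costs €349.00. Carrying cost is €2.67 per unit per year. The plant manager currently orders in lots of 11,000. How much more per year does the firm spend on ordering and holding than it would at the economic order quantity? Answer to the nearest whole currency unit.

Extra cost ≈ €6,686 per year

Annual demand D = 4,080 × 12 = 48,960.
EOQ = √(2DS/H) = √(2 × 48,960 × 349 / 2.67) ≈ 3577.61.
Cost at Q* = (D/Q*)S + (Q*/2)H = √(2DSH) ≈ €9,552.21.
Cost at Q = 11,000: (48,960/11,000)×349 + (11,000/2)×2.67 = €1,553.37 + €14,685.00 = €16,238.37.
Excess = €16,238.37 − €9,552.21 = €6,686.15.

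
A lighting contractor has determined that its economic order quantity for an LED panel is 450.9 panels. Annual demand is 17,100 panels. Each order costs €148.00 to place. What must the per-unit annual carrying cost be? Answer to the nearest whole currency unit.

Invert the EOQ relation Q*² = 2DS/H.
From Q* = √(2DS/H): H = 2DS / Q*² = 2 × 17,100 × 148 / 450.9² = 24.8959.

H ≈ €25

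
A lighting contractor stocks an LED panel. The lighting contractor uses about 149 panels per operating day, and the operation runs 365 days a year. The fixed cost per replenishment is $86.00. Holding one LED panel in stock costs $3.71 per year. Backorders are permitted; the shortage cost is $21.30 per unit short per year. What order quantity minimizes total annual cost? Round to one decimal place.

Annual demand D = 149 × 365 = 54,385.
With planned backorders, Q* = √(2DS/H) · √((H+B)/B).
√(2DS/H) = √(2 × 54,385 × 86 / 3.71) = 1587.877.
√((H+B)/B) = √((3.71+21.3)/21.3) = 1.0836.
Q* ≈ 1720.616.

Q* ≈ 1,720.6 panels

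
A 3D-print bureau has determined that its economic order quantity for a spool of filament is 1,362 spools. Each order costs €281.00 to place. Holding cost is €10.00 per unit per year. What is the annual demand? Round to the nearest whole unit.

D ≈ 33,008 spools per year

Invert the EOQ relation Q*² = 2DS/H.
From Q* = √(2DS/H): D = Q*²H / (2S) = 1,362² × 10 / (2 × 281) = 33007.900.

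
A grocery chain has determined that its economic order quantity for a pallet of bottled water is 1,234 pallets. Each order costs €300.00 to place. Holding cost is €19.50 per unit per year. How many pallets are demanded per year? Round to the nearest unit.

D ≈ 49,490 pallets per year

Squaring Q* = √(2DS/H) gives Q*² = 2DS/H.
From Q* = √(2DS/H): D = Q*²H / (2S) = 1,234² × 19.5 / (2 × 300) = 49489.570.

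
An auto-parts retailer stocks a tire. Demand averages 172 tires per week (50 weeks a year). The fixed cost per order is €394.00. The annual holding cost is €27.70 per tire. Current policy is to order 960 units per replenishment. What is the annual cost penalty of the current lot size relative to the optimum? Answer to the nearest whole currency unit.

Extra cost ≈ €3,125 per year

Annual demand D = 172 × 50 = 8,600.
EOQ = √(2DS/H) = √(2 × 8,600 × 394 / 27.7) ≈ 494.62.
Cost at Q* = (D/Q*)S + (Q*/2)H = √(2DSH) ≈ €13,701.00.
Cost at Q = 960: (8,600/960)×394 + (960/2)×27.7 = €3,529.58 + €13,296.00 = €16,825.58.
Excess = €16,825.58 − €13,701.00 = €3,124.58.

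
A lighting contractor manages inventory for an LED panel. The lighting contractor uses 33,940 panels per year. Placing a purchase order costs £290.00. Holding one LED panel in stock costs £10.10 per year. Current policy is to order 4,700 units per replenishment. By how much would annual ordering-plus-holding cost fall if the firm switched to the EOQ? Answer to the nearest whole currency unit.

Extra cost ≈ £11,729 per year

EOQ = √(2DS/H) = √(2 × 33,940 × 290 / 10.1) ≈ 1396.08.
Cost at Q* = (D/Q*)S + (Q*/2)H = √(2DSH) ≈ £14,100.37.
Cost at Q = 4,700: (33,940/4,700)×290 + (4,700/2)×10.1 = £2,094.17 + £23,735.00 = £25,829.17.
Excess = £25,829.17 − £14,100.37 = £11,728.80.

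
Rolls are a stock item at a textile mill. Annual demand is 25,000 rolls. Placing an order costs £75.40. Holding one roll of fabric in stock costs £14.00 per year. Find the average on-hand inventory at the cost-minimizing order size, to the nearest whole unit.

Average inventory ≈ 259 rolls

Q* = √(2DS/H) = √(2 × 25,000 × 75.4 / 14) ≈ 518.93.
Average inventory = Q*/2 ≈ 518.93 / 2 = 259.464.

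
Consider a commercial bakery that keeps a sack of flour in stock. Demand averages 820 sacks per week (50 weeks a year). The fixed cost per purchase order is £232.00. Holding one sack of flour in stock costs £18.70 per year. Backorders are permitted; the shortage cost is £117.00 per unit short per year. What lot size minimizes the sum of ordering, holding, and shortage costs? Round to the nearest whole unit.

Q* ≈ 1,086 sacks

Annual demand D = 820 × 50 = 41,000.
With planned backorders, Q* = √(2DS/H) · √((H+B)/B).
√(2DS/H) = √(2 × 41,000 × 232 / 18.7) = 1008.626.
√((H+B)/B) = √((18.7+117)/117) = 1.0770.
Q* ≈ 1086.243.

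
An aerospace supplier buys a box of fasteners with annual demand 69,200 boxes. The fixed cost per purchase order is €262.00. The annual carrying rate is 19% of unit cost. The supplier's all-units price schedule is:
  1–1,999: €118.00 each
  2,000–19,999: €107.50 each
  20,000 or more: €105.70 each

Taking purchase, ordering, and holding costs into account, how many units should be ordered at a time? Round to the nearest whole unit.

Holding cost per unit per year at price C is H = 0.19·C.
Evaluate total cost at each tier's feasible EOQ or, if the EOQ is below the tier, at the tier's minimum quantity.
EOQ at €118.00 = 1271.7 (feasible in tier 1): TC = 69,200×€118.00 + (69,200/1271.7)×262 + (1271.7/2)×0.19×€118.00 = €8,194,112.58.
EOQ at €107.50 = 1332.4 < 2000, so use break Q=2000: TC = 69,200×€107.50 + (69,200/2000.0)×262 + (2000.0/2)×0.19×€107.50 = €7,468,490.20.
EOQ at €105.70 = 1343.7 < 20000, so use break Q=20000: TC = 69,200×€105.70 + (69,200/20000.0)×262 + (20000.0/2)×0.19×€105.70 = €7,516,176.52.
Lowest total cost is €7,468,490.20 at Q = 2000.0.

Q* ≈ 2,000 boxes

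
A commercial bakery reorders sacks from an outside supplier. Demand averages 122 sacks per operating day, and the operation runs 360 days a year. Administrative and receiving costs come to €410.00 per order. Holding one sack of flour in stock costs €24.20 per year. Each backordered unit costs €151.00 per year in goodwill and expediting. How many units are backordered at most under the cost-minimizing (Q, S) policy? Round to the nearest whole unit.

Annual demand D = 122 × 360 = 43,920.
With planned backorders, Q* = √(2DS/H) · √((H+B)/B).
√(2DS/H) = √(2 × 43,920 × 410 / 24.2) = 1219.917.
√((H+B)/B) = √((24.2+151)/151) = 1.0772.
Q* ≈ 1314.041.
S* = Q* · H/(H+B) = 1314.041 × 24.2/175.2 ≈ 181.506.

S* ≈ 182 sacks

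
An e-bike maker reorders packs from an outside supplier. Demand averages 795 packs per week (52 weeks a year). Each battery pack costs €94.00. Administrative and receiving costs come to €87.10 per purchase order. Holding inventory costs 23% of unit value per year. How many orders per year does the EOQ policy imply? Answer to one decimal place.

N ≈ 71.6 orders per year

Annual demand D = 795 × 52 = 41,340.
Holding cost H = 0.23 × €94.00 = €21.6200 per unit per year.
The optimal lot size = √(2DS/H) = √(2 × 41,340 × 87.1 / 21.62) ≈ 577.14.
Orders per year = D / Q* = 41,340 / 577.14 ≈ 71.629.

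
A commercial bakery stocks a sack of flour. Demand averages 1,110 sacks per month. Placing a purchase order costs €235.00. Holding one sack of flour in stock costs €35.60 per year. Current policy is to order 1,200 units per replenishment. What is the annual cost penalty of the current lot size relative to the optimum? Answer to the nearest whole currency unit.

Annual demand D = 1,110 × 12 = 13,320.
EOQ = √(2DS/H) = √(2 × 13,320 × 235 / 35.6) ≈ 419.35.
Cost at Q* = (D/Q*)S + (Q*/2)H = √(2DSH) ≈ €14,928.84.
Cost at Q = 1,200: (13,320/1,200)×235 + (1,200/2)×35.6 = €2,608.50 + €21,360.00 = €23,968.50.
Excess = €23,968.50 − €14,928.84 = €9,039.66.

Extra cost ≈ €9,040 per year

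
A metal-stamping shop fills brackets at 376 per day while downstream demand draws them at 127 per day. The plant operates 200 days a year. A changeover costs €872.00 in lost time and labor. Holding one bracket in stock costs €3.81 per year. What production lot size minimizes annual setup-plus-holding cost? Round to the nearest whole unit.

Q* ≈ 4,190 brackets

Annual demand D = 127 × 200 = 25,400.
Production build-up factor (1 − d/p) = 1 − 127/376 = 0.6622.
Q* = √(2DS / (H(1 − d/p))) = √(2 × 25,400 × 872 / (3.81 × 0.6622)).
= √(44,297,600 / 2.5231) ≈ 4190.076.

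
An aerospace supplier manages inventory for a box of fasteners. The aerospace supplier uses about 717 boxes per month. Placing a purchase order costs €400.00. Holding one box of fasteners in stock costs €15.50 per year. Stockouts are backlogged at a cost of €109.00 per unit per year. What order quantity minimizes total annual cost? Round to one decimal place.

Annual demand D = 717 × 12 = 8,604.
With planned backorders, Q* = √(2DS/H) · √((H+B)/B).
√(2DS/H) = √(2 × 8,604 × 400 / 15.5) = 666.391.
√((H+B)/B) = √((15.5+109)/109) = 1.0687.
Q* ≈ 712.198.

Q* ≈ 712.2 boxes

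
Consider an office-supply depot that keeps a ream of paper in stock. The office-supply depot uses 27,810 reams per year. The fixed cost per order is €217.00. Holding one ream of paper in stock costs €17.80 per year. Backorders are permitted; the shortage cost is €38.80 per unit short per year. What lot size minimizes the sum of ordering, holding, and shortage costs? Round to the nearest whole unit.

Q* ≈ 995 reams

With planned backorders, Q* = √(2DS/H) · √((H+B)/B).
√(2DS/H) = √(2 × 27,810 × 217 / 17.8) = 823.446.
√((H+B)/B) = √((17.8+38.8)/38.8) = 1.2078.
Q* ≈ 994.552.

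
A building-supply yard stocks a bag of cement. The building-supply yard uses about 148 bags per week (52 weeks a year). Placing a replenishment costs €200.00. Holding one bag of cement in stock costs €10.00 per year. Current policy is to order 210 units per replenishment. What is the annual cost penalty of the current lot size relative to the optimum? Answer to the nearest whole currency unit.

Extra cost ≈ €2,831 per year

Annual demand D = 148 × 52 = 7,696.
EOQ = √(2DS/H) = √(2 × 7,696 × 200 / 10) ≈ 554.83.
Cost at Q* = (D/Q*)S + (Q*/2)H = √(2DSH) ≈ €5,548.33.
Cost at Q = 210: (7,696/210)×200 + (210/2)×10 = €7,329.52 + €1,050.00 = €8,379.52.
Excess = €8,379.52 − €5,548.33 = €2,831.19.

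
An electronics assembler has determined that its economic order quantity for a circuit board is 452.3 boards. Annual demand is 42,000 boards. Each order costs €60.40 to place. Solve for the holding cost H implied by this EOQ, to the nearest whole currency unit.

Squaring Q* = √(2DS/H) gives Q*² = 2DS/H.
From Q* = √(2DS/H): H = 2DS / Q*² = 2 × 42,000 × 60.4 / 452.3² = 24.8006.

H ≈ €25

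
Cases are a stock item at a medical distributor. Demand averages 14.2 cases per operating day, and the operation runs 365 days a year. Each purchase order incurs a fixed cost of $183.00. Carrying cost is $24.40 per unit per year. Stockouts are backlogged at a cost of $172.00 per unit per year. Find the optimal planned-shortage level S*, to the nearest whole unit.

S* ≈ 37 cases

Annual demand D = 14.2 × 365 = 5,183.
With planned backorders, Q* = √(2DS/H) · √((H+B)/B).
√(2DS/H) = √(2 × 5,183 × 183 / 24.4) = 278.828.
√((H+B)/B) = √((24.4+172)/172) = 1.0686.
Q* ≈ 297.950.
S* = Q* · H/(H+B) = 297.950 × 24.4/196.4 ≈ 37.016.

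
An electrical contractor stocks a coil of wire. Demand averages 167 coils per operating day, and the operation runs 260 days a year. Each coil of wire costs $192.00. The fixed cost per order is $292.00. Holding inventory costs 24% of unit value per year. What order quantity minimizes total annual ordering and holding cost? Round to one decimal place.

Annual demand D = 167 × 260 = 43,420.
Holding cost H = 0.24 × $192.00 = $46.0800 per unit per year.
EOQ = √(2DS / H) = √(2 × 43,420 × 292 / 46.08).
= √(25,357,280 / 46.08) = √550,288.1944 ≈ 741.814.

Q* ≈ 741.8 coils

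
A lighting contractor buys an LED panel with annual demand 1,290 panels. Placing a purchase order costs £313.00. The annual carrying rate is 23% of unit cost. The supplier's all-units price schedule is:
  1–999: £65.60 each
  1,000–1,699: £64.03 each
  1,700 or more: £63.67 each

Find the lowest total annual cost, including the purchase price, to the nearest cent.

Holding cost per unit per year at price C is H = 0.23·C.
Candidates are each tier's EOQ (if it falls in that tier) and each price-break quantity.
EOQ at £65.60 = 231.3 (feasible in tier 1): TC = 1,290×£65.60 + (1,290/231.3)×313 + (231.3/2)×0.23×£65.60 = £88,114.58.
EOQ at £64.03 = 234.2 < 1000, so use break Q=1000: TC = 1,290×£64.03 + (1,290/1000.0)×313 + (1000.0/2)×0.23×£64.03 = £90,365.92.
EOQ at £63.67 = 234.8 < 1700, so use break Q=1700: TC = 1,290×£63.67 + (1,290/1700.0)×313 + (1700.0/2)×0.23×£63.67 = £94,819.30.
Lowest total cost among the candidates is at Q = 231.3.

TC* ≈ £88,114.58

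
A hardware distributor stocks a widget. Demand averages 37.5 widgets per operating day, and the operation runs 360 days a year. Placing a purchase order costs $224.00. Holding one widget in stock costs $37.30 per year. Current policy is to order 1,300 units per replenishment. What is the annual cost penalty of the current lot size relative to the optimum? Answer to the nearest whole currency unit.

Extra cost ≈ $11,551 per year

Annual demand D = 37.5 × 360 = 13,500.
EOQ = √(2DS/H) = √(2 × 13,500 × 224 / 37.3) ≈ 402.67.
Cost at Q* = (D/Q*)S + (Q*/2)H = √(2DSH) ≈ $15,019.67.
Cost at Q = 1,300: (13,500/1,300)×224 + (1,300/2)×37.3 = $2,326.15 + $24,245.00 = $26,571.15.
Excess = $26,571.15 − $15,019.67 = $11,551.49.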